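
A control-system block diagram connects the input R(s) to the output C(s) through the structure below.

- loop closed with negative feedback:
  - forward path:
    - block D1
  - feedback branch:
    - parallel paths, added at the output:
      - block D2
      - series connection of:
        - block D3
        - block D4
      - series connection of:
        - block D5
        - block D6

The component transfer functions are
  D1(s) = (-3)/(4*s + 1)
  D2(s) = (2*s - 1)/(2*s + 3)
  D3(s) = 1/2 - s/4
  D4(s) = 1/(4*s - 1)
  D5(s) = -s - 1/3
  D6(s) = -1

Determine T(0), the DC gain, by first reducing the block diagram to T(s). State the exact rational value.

Answer: -6/5

Working:
Step 1: cascade D3, D4 = (2 - s)/(16*s - 4)
Step 2: combine D5, D6 in series = s + 1/3
Step 3: reduce the parallel group D2, (D3*D4), (D5*D6) = (96*s^3 + 242*s^2 - 65*s + 18)/(96*s^2 + 120*s - 36)
Step 4: reduce the feedback loop with forward D1 and return (D2+(D3*D4)+(D5*D6)) = (-96*s^2 - 120*s + 36)/(32*s^3 - 50*s^2 + 57*s - 30)
The step-4 result is T(s). Setting s = 0: T(0) = 36/(-30) = -6/5.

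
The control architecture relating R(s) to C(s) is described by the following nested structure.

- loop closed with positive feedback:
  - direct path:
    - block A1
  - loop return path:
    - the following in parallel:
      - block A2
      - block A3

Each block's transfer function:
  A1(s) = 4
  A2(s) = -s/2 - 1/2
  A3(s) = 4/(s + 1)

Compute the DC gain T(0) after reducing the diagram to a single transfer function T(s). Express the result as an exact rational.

Step 1. combine A2, A3 in parallel gives (-s^2 - 2*s + 7)/(2*s + 2)
Step 2. reduce the feedback loop with forward A1 and return (A2+A3) gives (4*s + 4)/(2*s^2 + 5*s - 13)
That last expression is T(s); at s = 0 only the constant terms survive, so T(0) = 4/(-13) = -4/13.

Final answer: -4/13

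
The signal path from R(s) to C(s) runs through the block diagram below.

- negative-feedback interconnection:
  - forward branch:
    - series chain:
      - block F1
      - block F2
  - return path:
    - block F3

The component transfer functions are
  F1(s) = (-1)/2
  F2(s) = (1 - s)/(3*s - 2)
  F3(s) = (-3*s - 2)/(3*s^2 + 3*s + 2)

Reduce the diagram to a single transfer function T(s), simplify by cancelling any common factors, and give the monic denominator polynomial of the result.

Reducing step by step:

1. reduce the series chain F1, F2, giving (s - 1)/(6*s - 4)
2. feedback reduction of (F1*F2), F3, giving (3*s^3 - s - 2)/(18*s^3 + 3*s^2 + s - 6)
Step 2 gives the fully reduced T(s), with no common factor left to cancel. The denominator's leading coefficient is 18, so divide each of its coefficients by 18 to get the monic form.

Answer: s^3 + s^2/6 + s/18 - 1/3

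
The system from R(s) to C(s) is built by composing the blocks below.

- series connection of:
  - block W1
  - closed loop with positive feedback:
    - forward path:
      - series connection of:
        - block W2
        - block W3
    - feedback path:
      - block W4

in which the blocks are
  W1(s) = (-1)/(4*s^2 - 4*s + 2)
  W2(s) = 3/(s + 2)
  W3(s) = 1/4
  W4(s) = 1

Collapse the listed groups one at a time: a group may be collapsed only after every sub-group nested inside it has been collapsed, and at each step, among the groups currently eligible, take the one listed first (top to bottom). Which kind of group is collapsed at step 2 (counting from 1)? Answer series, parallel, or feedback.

Answer: feedback

Working:
Step 1. combine W2, W3 in series
Step 2. apply the feedback formula to (W2*W3), W4
Step 3. cascade W1, [(W2*W3)/(1-(W2*W3)*W4)]
Step 2 collapses a feedback group.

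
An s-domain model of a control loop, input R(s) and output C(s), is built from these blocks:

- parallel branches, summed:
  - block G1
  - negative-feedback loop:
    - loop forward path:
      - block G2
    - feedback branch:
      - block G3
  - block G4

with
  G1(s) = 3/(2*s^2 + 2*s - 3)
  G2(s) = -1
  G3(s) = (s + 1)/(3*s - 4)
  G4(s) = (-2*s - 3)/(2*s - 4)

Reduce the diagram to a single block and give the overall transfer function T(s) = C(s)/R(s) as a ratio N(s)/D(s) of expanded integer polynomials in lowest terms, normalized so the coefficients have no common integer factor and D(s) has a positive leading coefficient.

Reducing step by step:

Step 1 - collapse the loop (G2 forward, G3 return) = (4 - 3*s)/(2*s - 5)
Step 2 - add G1, [G2/(1+G2*G3)], G4 (parallel) - this is the overall T(s), already in the required normalized form

Answer: (-20*s^4 + 28*s^3 + 88*s^2 - 128*s + 63)/(8*s^4 - 28*s^3 - 8*s^2 + 94*s - 60)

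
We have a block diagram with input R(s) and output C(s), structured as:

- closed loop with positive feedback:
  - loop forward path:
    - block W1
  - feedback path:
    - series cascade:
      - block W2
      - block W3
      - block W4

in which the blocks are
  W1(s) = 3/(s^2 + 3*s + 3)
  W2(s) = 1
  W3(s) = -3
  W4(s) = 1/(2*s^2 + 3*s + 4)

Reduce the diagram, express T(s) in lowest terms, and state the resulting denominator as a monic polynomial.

Answer: s^4 + 9*s^3/2 + 19*s^2/2 + 21*s/2 + 21/2

Working:
1. series reduction of W2, W3, W4 = (-3)/(2*s^2 + 3*s + 4)
2. feedback reduction of W1, (W2*W3*W4) = (6*s^2 + 9*s + 12)/(2*s^4 + 9*s^3 + 19*s^2 + 21*s + 21)
T(s) is the step-2 result (common factors already cancelled). Leading coefficient of the denominator: 2. Divide through by 2 for the monic polynomial.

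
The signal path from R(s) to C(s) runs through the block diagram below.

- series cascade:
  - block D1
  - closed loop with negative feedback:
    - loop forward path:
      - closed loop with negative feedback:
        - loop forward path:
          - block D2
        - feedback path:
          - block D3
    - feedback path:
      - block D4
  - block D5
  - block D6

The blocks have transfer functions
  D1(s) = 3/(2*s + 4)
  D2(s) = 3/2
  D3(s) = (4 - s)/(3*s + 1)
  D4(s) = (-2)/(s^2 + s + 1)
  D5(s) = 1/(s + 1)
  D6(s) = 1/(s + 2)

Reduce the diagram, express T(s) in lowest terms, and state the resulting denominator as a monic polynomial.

(1) reduce the feedback loop with forward D2 and return D3: (9*s + 3)/(3*s + 14)
(2) reduce the feedback loop with forward [D2/(1+D2*D3)] and return D4: (9*s^3 + 12*s^2 + 12*s + 3)/(3*s^3 + 17*s^2 - s + 8)
(3) combine D1, [[D2/(1+D2*D3)]/(1+[D2/(1+D2*D3)]*D4)], D5, D6 in series: (27*s^3 + 36*s^2 + 36*s + 9)/(6*s^6 + 64*s^5 + 216*s^4 + 302*s^3 + 200*s^2 + 120*s + 64)
The result of step 3 is T(s) in lowest terms. Its denominator has leading coefficient 6; dividing the denominator through by 6 makes it monic.

Hence the answer: s^6 + 32*s^5/3 + 36*s^4 + 151*s^3/3 + 100*s^2/3 + 20*s + 32/3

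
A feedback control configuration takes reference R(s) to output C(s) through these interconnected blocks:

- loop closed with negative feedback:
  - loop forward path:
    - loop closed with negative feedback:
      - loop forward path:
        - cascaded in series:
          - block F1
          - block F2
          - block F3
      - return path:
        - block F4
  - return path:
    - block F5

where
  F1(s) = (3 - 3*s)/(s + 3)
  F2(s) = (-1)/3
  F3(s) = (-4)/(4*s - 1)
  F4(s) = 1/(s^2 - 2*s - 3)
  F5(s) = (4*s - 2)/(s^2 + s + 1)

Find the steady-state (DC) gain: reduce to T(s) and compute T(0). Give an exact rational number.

(1) series reduction of F1, F2, F3 -> (4 - 4*s)/(4*s^2 + 11*s - 3)
(2) feedback reduction of (F1*F2*F3), F4 -> (-4*s^3 + 12*s^2 + 4*s - 12)/(4*s^4 + 3*s^3 - 37*s^2 - 31*s + 13)
(3) close the feedback loop around [(F1*F2*F3)/(1+(F1*F2*F3)*F4)], F5 -> (-4*s^5 + 8*s^4 + 12*s^3 + 4*s^2 - 8*s - 12)/(4*s^6 + 7*s^5 - 46*s^4 - 9*s^3 - 63*s^2 - 74*s + 37)
The step-3 result is T(s). Setting s = 0: T(0) = -12/37.

Hence the answer: -12/37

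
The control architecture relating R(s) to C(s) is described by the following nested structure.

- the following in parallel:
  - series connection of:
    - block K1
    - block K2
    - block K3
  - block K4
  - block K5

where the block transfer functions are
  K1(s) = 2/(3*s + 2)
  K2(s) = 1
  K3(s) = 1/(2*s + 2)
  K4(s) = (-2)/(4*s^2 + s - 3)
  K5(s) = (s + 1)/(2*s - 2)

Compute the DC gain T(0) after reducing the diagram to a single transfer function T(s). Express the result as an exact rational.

Answer: 2/3

Working:
Step 1: combine K1, K2, K3 in series -> 1/(3*s^2 + 5*s + 2)
Step 2: sum the parallel branches (K1*K2*K3), K4, K5 -> (12*s^4 + 23*s^3 - 23*s + 8)/(24*s^4 - 2*s^3 - 36*s^2 + 2*s + 12)
Evaluating the step-2 result (the overall T(s)) at s = 0 gives T(0) = 8/12 = 2/3.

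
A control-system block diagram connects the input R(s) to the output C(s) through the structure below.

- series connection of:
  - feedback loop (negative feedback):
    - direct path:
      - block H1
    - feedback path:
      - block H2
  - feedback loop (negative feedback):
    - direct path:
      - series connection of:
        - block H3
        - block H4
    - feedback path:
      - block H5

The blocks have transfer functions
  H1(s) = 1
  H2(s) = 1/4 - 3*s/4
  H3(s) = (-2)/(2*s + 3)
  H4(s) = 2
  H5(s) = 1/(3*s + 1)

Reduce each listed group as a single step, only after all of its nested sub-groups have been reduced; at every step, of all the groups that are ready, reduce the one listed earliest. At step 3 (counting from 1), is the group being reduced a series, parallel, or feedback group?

(1) close the feedback loop around H1, H2
(2) reduce the series chain H3, H4
(3) feedback reduction of (H3*H4), H5
(4) series reduction of [H1/(1+H1*H2)], [(H3*H4)/(1+(H3*H4)*H5)]
Step 3: feedback.

Answer: feedback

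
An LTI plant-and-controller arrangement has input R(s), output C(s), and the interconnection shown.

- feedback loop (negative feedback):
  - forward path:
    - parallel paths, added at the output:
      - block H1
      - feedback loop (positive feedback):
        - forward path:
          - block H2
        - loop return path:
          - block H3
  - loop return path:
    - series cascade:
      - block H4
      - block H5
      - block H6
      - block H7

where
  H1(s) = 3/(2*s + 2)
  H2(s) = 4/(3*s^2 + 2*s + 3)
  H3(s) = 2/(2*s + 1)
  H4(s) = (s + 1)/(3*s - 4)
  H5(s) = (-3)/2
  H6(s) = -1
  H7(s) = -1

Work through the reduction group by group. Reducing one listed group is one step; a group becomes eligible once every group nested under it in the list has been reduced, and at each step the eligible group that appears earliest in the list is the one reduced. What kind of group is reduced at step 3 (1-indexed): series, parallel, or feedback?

Answer: series

Working:
Step 1: collapse the loop (H2 forward, H3 return)
Step 2: parallel reduction of H1, [H2/(1-H2*H3)]
Step 3: multiply H4, H5, H6, H7 (series)
Step 4: close the feedback loop around (H1+[H2/(1-H2*H3)]), (H4*H5*H6*H7)
So the answer for step 3 is series.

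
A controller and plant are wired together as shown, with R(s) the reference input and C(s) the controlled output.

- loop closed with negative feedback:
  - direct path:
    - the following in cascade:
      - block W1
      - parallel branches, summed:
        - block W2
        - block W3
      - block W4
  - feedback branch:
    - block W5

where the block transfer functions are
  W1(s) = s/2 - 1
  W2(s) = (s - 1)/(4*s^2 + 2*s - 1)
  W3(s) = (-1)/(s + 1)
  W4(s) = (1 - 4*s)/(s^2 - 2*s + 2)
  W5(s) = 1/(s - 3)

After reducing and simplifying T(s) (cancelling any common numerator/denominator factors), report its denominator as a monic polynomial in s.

1. reduce the parallel group W2, W3, giving (-3*s^2 - 2*s)/(4*s^3 + 6*s^2 + s - 1)
2. combine W1, (W2+W3), W4 in series, giving (12*s^4 - 19*s^3 - 12*s^2 + 4*s)/(8*s^5 - 4*s^4 - 6*s^3 + 18*s^2 + 8*s - 4)
3. reduce the feedback loop with forward (W1*(W2+W3)*W4) and return W5, giving (12*s^5 - 55*s^4 + 45*s^3 + 40*s^2 - 12*s)/(8*s^6 - 28*s^5 + 18*s^4 + 17*s^3 - 58*s^2 - 24*s + 12)
No further cancellation is possible in the step-3 result, so that is T(s). Its denominator becomes monic after dividing by the leading coefficient 8.

Therefore the answer is s^6 - 7*s^5/2 + 9*s^4/4 + 17*s^3/8 - 29*s^2/4 - 3*s + 3/2.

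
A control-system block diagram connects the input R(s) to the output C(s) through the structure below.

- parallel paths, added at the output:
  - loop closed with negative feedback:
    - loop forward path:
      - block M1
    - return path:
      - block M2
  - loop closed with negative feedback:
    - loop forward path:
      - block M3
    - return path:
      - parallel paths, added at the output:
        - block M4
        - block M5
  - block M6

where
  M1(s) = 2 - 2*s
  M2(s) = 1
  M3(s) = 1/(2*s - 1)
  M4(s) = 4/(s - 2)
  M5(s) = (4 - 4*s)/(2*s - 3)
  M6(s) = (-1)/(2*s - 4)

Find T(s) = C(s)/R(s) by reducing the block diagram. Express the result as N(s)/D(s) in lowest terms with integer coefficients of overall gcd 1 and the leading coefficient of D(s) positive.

1. close the feedback loop around M1, M2: (2*s - 2)/(2*s - 3)
2. combine M4, M5 in parallel: (-4*s^2 + 20*s - 20)/(2*s^2 - 7*s + 6)
3. reduce the feedback loop with forward M3 and return (M4+M5): (2*s^2 - 7*s + 6)/(4*s^3 - 20*s^2 + 39*s - 26)
4. combine [M1/(1+M1*M2)], [M3/(1+M3*(M4+M5))], M6 in parallel; the result is T(s) itself (integer coefficients, no common factor, positive leading denominator coefficient)

Final answer: (16*s^5 - 128*s^4 + 424*s^3 - 724*s^2 + 625*s - 214)/(16*s^5 - 136*s^4 + 484*s^3 - 890*s^2 + 832*s - 312)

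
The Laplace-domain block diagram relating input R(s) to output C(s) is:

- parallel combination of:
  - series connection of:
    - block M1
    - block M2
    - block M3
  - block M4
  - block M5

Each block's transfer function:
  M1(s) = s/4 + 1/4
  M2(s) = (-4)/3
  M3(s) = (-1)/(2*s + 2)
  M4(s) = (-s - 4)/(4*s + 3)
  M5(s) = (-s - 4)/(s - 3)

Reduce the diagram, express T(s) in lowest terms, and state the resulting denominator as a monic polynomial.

[1] combine M1, M2, M3 in series: 1/6
[2] parallel reduction of (M1*M2*M3), M4, M5: (-26*s^2 - 129*s - 9)/(24*s^2 - 54*s - 54)
No further cancellation is possible in the step-2 result, so that is T(s). Its denominator becomes monic after dividing by the leading coefficient 24.

Hence the answer: s^2 - 9*s/4 - 9/4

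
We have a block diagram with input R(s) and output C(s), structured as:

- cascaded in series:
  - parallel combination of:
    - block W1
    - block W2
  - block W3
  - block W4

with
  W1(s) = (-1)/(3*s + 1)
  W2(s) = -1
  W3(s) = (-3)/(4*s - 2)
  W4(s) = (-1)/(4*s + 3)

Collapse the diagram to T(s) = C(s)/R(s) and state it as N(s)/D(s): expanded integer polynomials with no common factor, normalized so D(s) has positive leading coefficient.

(1) reduce the parallel group W1, W2, giving (-3*s - 2)/(3*s + 1)
(2) combine (W1+W2), W3, W4 in series - this is the overall T(s), already in the required normalized form

Answer: (-9*s - 6)/(48*s^3 + 28*s^2 - 14*s - 6)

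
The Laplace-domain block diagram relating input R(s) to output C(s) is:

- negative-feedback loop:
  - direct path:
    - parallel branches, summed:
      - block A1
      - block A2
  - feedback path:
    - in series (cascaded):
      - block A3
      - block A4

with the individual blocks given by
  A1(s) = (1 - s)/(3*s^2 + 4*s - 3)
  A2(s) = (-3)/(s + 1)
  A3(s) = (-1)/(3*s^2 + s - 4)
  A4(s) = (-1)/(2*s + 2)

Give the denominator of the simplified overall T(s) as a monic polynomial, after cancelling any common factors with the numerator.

The answer is s^6 + 11*s^5/3 + 22*s^4/9 - 38*s^3/9 - 16*s^2/3 - s/9 + 17/9.

Reasoning:
Step 1: combine A1, A2 in parallel = (-10*s^2 - 12*s + 10)/(3*s^3 + 7*s^2 + s - 3)
Step 2: series reduction of A3, A4 = 1/(6*s^3 + 8*s^2 - 6*s - 8)
Step 3: reduce the feedback loop with forward (A1+A2) and return (A3*A4) = (-30*s^5 - 76*s^4 + 12*s^3 + 116*s^2 + 18*s - 40)/(9*s^6 + 33*s^5 + 22*s^4 - 38*s^3 - 48*s^2 - s + 17)
No further cancellation is possible in the step-3 result, so that is T(s). Its denominator becomes monic after dividing by the leading coefficient 9.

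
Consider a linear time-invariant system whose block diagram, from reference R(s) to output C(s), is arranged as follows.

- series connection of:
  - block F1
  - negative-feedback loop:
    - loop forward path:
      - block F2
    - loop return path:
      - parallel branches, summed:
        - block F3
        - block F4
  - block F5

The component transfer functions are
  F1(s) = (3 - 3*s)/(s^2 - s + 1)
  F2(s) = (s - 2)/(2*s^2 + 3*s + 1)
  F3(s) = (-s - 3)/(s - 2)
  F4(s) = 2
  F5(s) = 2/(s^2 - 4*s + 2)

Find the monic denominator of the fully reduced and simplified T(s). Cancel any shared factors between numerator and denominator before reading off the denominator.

Reducing step by step:

Step 1: reduce the parallel group F3, F4 gives (s - 7)/(s - 2)
Step 2: apply the feedback formula to F2, (F3+F4) gives (s - 2)/(2*s^2 + 4*s - 6)
Step 3: reduce the series chain F1, [F2/(1+F2*(F3+F4))], F5 gives (6 - 3*s)/(s^5 - 2*s^4 - 8*s^3 + 15*s^2 - 16*s + 6)
T(s) is the step-3 result (common factors already cancelled). Leading coefficient of the denominator: 1, so no rescaling is needed.

Answer: s^5 - 2*s^4 - 8*s^3 + 15*s^2 - 16*s + 6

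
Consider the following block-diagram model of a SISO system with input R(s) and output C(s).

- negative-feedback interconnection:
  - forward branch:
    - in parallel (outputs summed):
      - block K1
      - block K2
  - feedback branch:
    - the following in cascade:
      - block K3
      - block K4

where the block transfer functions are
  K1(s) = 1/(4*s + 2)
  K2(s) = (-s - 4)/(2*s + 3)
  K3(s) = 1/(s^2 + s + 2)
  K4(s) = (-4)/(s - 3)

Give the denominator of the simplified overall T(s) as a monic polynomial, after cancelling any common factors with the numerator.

[1] combine K1, K2 in parallel gives (-4*s^2 - 16*s - 5)/(8*s^2 + 16*s + 6)
[2] combine K3, K4 in series gives (-4)/(s^3 - 2*s^2 - s - 6)
[3] feedback reduction of (K1+K2), (K3*K4) gives (-4*s^5 - 8*s^4 + 31*s^3 + 50*s^2 + 101*s + 30)/(8*s^5 - 34*s^3 - 60*s^2 - 38*s - 16)
That last expression is T(s), already simplified. Scaling its denominator by 1/8 (the reciprocal of the leading coefficient) yields the monic denominator.

Final answer: s^5 - 17*s^3/4 - 15*s^2/2 - 19*s/4 - 2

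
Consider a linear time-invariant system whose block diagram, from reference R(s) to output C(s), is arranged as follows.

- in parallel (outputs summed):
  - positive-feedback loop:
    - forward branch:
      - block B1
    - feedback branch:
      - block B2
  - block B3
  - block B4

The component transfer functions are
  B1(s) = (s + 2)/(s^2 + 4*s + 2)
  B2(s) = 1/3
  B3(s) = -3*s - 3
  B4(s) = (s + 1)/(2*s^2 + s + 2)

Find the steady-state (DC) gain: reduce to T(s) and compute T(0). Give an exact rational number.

[1] close the feedback loop around B1, B2 = (3*s + 6)/(3*s^2 + 11*s + 4)
[2] parallel reduction of [B1/(1-B1*B2)], B3, B4 = (-18*s^5 - 93*s^4 - 141*s^3 - 124*s^2 - 75*s - 8)/(6*s^4 + 25*s^3 + 25*s^2 + 26*s + 8)
Evaluating the step-2 result (the overall T(s)) at s = 0 gives T(0) = -8/8 = -1.

Final answer: -1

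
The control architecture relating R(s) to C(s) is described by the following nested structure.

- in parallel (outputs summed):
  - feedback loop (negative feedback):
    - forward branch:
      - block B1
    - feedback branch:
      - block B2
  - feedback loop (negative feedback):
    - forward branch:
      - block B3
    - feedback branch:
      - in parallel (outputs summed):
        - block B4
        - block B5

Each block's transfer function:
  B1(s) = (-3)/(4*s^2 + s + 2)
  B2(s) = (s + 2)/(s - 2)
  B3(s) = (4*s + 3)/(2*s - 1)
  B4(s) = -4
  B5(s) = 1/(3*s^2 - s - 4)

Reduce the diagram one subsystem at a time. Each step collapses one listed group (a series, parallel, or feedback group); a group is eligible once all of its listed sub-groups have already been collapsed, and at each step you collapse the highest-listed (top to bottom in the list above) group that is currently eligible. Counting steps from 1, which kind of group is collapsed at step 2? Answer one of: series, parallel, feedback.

Reducing step by step:

Step 1: feedback reduction of B1, B2
Step 2: reduce the parallel group B4, B5
Step 3: apply the feedback formula to B3, (B4+B5)
Step 4: combine [B1/(1+B1*B2)], [B3/(1+B3*(B4+B5))] in parallel
Step 2: parallel.

Answer: parallel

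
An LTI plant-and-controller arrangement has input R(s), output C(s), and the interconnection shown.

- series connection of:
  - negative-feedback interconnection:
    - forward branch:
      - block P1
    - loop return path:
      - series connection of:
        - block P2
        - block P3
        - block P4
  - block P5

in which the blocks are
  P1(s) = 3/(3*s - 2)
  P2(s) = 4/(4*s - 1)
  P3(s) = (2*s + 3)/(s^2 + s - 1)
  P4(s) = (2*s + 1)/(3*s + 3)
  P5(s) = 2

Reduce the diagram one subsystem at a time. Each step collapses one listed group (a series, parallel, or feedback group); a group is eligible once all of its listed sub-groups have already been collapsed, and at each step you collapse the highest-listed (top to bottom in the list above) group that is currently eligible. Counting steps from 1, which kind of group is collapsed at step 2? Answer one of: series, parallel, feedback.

Reducing step by step:

Step 1. cascade P2, P3, P4
Step 2. reduce the feedback loop with forward P1 and return (P2*P3*P4)
Step 3. multiply [P1/(1+P1*(P2*P3*P4))], P5 (series)
The group at step 2 is a feedback group.

Answer: feedback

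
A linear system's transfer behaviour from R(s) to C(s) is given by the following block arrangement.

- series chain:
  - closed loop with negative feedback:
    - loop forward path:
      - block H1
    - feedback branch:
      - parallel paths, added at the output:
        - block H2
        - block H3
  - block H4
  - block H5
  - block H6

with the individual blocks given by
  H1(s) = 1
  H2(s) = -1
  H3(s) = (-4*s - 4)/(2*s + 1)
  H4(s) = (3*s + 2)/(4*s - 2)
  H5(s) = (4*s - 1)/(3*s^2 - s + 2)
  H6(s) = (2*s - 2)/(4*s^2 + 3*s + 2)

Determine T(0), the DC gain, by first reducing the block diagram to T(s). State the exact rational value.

[1] parallel reduction of H2, H3: (-6*s - 5)/(2*s + 1)
[2] apply the feedback formula to H1, (H2+H3): (-2*s - 1)/(4*s + 4)
[3] cascade [H1/(1+H1*(H2+H3))], H4, H5, H6: (-24*s^4 + 2*s^3 + 21*s^2 + 3*s - 2)/(96*s^6 + 88*s^5 + 60*s^4 + 56*s^3 + 4*s^2 - 16)
DC gain: substitute s = 0 into T(s) from step 3: T(0) = -2/(-16) = 1/8.

Final answer: 1/8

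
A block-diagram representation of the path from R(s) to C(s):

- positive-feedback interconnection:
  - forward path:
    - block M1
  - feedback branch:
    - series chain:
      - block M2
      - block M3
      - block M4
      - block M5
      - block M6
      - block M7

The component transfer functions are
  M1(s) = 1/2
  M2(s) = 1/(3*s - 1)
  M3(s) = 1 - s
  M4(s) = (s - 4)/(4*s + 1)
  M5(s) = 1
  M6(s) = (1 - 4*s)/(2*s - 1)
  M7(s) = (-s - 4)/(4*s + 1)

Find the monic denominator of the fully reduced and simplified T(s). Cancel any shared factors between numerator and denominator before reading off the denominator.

First reduce the diagram to T(s).

1. reduce the series chain M2, M3, M4, M5, M6, M7 = (-4*s^4 + 5*s^3 + 63*s^2 - 80*s + 16)/(96*s^4 - 32*s^3 - 18*s^2 + 3*s + 1)
2. feedback reduction of M1, (M2*M3*M4*M5*M6*M7) = (96*s^4 - 32*s^3 - 18*s^2 + 3*s + 1)/(196*s^4 - 69*s^3 - 99*s^2 + 86*s - 14)
That last expression is T(s), already simplified. Scaling its denominator by 1/196 (the reciprocal of the leading coefficient) yields the monic denominator.

Answer: s^4 - 69*s^3/196 - 99*s^2/196 + 43*s/98 - 1/14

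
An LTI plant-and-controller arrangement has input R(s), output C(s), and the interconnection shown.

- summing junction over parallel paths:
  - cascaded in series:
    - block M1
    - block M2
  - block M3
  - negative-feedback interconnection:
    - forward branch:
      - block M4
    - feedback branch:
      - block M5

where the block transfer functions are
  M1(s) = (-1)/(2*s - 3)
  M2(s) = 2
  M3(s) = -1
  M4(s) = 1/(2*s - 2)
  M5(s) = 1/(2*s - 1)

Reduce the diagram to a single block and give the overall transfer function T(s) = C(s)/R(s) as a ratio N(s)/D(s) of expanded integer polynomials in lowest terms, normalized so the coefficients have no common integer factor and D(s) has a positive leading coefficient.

Answer: (-8*s^3 + 20*s^2 - 20*s + 6)/(8*s^3 - 24*s^2 + 24*s - 9)

Working:
Step 1 - series reduction of M1, M2 = (-2)/(2*s - 3)
Step 2 - apply the feedback formula to M4, M5 = (2*s - 1)/(4*s^2 - 6*s + 3)
Step 3 - add (M1*M2), M3, [M4/(1+M4*M5)] (parallel), giving the overall T(s)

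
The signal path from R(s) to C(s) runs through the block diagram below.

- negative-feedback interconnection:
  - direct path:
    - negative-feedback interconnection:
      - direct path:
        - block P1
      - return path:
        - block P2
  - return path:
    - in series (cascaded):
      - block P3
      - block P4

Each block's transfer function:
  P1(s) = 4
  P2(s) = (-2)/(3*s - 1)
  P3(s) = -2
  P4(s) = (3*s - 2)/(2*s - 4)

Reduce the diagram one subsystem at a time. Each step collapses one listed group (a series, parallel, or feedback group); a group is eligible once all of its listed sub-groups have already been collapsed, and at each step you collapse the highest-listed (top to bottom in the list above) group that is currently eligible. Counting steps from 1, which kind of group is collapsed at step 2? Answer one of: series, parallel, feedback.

1. close the feedback loop around P1, P2
2. cascade P3, P4
3. apply the feedback formula to [P1/(1+P1*P2)], (P3*P4)
Step 2 collapses a series group.

Answer: series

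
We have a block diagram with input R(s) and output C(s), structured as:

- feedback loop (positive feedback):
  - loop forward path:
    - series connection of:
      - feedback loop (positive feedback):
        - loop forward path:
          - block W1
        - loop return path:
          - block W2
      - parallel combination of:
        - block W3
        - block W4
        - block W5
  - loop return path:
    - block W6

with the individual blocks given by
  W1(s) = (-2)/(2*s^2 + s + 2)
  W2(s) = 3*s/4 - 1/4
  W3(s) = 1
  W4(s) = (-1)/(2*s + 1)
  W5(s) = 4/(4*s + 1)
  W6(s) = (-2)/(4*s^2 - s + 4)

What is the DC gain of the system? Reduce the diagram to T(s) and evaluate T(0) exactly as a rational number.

Step 1 - close the feedback loop around W1, W2 gives (-4)/(4*s^2 + 5*s + 3)
Step 2 - reduce the parallel group W3, W4, W5 gives (8*s^2 + 10*s + 4)/(8*s^2 + 6*s + 1)
Step 3 - multiply [W1/(1-W1*W2)], (W3+W4+W5) (series) gives (-32*s^2 - 40*s - 16)/(32*s^4 + 64*s^3 + 58*s^2 + 23*s + 3)
Step 4 - close the feedback loop around ([W1/(1-W1*W2)]*(W3+W4+W5)), W6 gives (-128*s^4 - 128*s^3 - 152*s^2 - 144*s - 64)/(128*s^6 + 224*s^5 + 296*s^4 + 290*s^3 + 157*s^2 + 9*s - 20)
Step 4 gives the overall T(s). Then T(0) = -64/(-20) = 16/5.

Therefore the answer is 16/5.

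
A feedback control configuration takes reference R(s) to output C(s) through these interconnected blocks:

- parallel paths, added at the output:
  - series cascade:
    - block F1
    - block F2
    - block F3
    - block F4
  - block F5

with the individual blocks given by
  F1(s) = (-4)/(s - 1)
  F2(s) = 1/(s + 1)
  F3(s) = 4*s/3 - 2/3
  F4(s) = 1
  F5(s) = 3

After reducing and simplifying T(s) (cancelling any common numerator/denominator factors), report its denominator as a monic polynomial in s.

[1] multiply F1, F2, F3, F4 (series) = (8 - 16*s)/(3*s^2 - 3)
[2] add (F1*F2*F3*F4), F5 (parallel) = (9*s^2 - 16*s - 1)/(3*s^2 - 3)
That last expression is T(s), already simplified. Scaling its denominator by 1/3 (the reciprocal of the leading coefficient) yields the monic denominator.

Final answer: s^2 - 1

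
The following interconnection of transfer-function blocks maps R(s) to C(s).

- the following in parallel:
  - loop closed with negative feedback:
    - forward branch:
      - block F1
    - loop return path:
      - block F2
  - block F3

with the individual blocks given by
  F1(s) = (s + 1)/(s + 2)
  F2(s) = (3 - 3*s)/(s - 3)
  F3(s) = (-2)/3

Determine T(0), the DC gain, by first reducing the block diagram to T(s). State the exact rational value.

1. collapse the loop (F1 forward, F2 return); result (-s^2 + 2*s + 3)/(2*s^2 + s + 3)
2. combine [F1/(1+F1*F2)], F3 in parallel; result (-7*s^2 + 4*s + 3)/(6*s^2 + 3*s + 9)
Step 2 gives the overall T(s). Then T(0) = 3/9 = 1/3.

Therefore the answer is 1/3.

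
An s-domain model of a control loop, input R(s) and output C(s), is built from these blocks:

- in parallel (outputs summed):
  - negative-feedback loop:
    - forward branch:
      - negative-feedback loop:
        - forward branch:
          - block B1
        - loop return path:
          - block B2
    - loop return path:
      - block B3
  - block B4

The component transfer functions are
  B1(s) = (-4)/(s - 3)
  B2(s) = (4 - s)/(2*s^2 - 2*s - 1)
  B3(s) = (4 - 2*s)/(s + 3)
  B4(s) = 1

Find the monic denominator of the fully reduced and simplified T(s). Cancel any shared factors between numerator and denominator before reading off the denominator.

The answer is s^4 + 7*s^3 - 63*s^2/2 + 19*s - 23/2.

Reasoning:
Step 1 - collapse the loop (B1 forward, B2 return): (-8*s^2 + 8*s + 4)/(2*s^3 - 8*s^2 + 9*s - 13)
Step 2 - close the feedback loop around [B1/(1+B1*B2)], B3: (-8*s^3 - 16*s^2 + 28*s + 12)/(2*s^4 + 14*s^3 - 63*s^2 + 38*s - 23)
Step 3 - add [[B1/(1+B1*B2)]/(1+[B1/(1+B1*B2)]*B3)], B4 (parallel): (2*s^4 + 6*s^3 - 79*s^2 + 66*s - 11)/(2*s^4 + 14*s^3 - 63*s^2 + 38*s - 23)
The result of step 3 is T(s) in lowest terms. Its denominator has leading coefficient 2; dividing the denominator through by 2 makes it monic.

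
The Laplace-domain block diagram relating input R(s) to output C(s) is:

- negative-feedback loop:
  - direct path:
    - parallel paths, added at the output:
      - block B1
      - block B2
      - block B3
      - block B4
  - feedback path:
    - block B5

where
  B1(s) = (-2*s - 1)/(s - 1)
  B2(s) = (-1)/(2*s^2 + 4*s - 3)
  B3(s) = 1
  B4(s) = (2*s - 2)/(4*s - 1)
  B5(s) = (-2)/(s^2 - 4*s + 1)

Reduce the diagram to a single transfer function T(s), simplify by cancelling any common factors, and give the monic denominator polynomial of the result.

First reduce the diagram to T(s).

Step 1. reduce the parallel group B1, B2, B3, B4, giving (-4*s^4 - 30*s^3 - 34*s^2 + 54*s - 13)/(8*s^4 + 6*s^3 - 30*s^2 + 19*s - 3)
Step 2. feedback reduction of (B1+B2+B3+B4), B5, giving (-4*s^6 - 14*s^5 + 82*s^4 + 160*s^3 - 263*s^2 + 106*s - 13)/(8*s^6 - 26*s^5 - 38*s^4 + 205*s^3 - 41*s^2 - 77*s + 23)
The result of step 2 is T(s) in lowest terms. Its denominator has leading coefficient 8; dividing the denominator through by 8 makes it monic.

Answer: s^6 - 13*s^5/4 - 19*s^4/4 + 205*s^3/8 - 41*s^2/8 - 77*s/8 + 23/8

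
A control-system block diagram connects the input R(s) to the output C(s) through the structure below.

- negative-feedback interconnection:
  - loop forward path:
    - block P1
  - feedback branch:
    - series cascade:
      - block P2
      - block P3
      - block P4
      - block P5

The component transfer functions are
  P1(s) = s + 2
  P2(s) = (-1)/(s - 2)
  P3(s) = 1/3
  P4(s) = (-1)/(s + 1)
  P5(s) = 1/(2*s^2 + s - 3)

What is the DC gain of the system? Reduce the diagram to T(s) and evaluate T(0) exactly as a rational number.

Reducing step by step:

1. combine P2, P3, P4, P5 in series -> 1/(6*s^4 - 3*s^3 - 24*s^2 + 3*s + 18)
2. apply the feedback formula to P1, (P2*P3*P4*P5) -> (6*s^5 + 9*s^4 - 30*s^3 - 45*s^2 + 24*s + 36)/(6*s^4 - 3*s^3 - 24*s^2 + 4*s + 20)
Step 2 gives the overall T(s). Then T(0) = 36/20 = 9/5.

Answer: 9/5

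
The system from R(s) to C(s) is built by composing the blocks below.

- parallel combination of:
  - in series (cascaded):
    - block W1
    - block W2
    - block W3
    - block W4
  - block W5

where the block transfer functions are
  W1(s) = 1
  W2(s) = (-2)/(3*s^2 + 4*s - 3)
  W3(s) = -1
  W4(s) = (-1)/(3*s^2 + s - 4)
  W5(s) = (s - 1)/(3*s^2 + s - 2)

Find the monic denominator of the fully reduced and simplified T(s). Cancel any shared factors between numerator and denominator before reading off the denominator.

Answer: s^6 + 2*s^5 - 2*s^4 - 104*s^3/27 + 17*s^2/9 + 50*s/27 - 8/9

Working:
[1] combine W1, W2, W3, W4 in series, giving (-2)/(9*s^4 + 15*s^3 - 17*s^2 - 19*s + 12)
[2] sum the parallel branches (W1*W2*W3*W4), W5, giving (9*s^5 + 6*s^4 - 32*s^3 - 8*s^2 + 29*s - 8)/(27*s^6 + 54*s^5 - 54*s^4 - 104*s^3 + 51*s^2 + 50*s - 24)
Step 2 gives the fully reduced T(s), with no common factor left to cancel. The denominator's leading coefficient is 27, so divide each of its coefficients by 27 to get the monic form.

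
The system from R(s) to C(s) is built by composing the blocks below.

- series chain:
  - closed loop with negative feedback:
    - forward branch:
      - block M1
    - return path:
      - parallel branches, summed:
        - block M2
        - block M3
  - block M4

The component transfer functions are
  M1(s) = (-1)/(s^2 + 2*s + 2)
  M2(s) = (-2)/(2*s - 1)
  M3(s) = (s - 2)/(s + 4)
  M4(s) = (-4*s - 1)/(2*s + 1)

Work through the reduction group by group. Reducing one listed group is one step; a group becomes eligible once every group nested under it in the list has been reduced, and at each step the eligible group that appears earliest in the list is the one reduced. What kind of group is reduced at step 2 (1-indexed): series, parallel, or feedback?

1. add M2, M3 (parallel)
2. apply the feedback formula to M1, (M2+M3)
3. series reduction of [M1/(1+M1*(M2+M3))], M4
The group at step 2 is a feedback group.

Answer: feedback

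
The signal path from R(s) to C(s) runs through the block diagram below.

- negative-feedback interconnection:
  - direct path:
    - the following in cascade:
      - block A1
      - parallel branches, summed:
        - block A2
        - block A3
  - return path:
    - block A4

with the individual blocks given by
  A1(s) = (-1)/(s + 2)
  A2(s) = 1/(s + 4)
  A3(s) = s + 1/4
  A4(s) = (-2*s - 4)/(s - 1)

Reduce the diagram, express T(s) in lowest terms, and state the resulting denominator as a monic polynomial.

(1) parallel reduction of A2, A3 -> (4*s^2 + 17*s + 8)/(4*s + 16)
(2) combine A1, (A2+A3) in series -> (-4*s^2 - 17*s - 8)/(4*s^2 + 24*s + 32)
(3) collapse the loop ((A1*(A2+A3)) forward, A4 return) -> (-4*s^3 - 13*s^2 + 9*s + 8)/(12*s^3 + 70*s^2 + 92*s)
The result of step 3 is T(s) in lowest terms. Its denominator has leading coefficient 12; dividing the denominator through by 12 makes it monic.

Hence the answer: s^3 + 35*s^2/6 + 23*s/3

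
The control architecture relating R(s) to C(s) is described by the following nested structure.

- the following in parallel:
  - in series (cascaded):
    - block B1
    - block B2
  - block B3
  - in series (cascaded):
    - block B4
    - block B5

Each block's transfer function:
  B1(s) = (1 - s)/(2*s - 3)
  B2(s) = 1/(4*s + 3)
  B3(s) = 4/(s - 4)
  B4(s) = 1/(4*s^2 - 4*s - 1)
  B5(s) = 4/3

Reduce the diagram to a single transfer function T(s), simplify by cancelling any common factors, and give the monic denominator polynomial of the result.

Reducing step by step:

Step 1: reduce the series chain B1, B2, giving (1 - s)/(8*s^2 - 6*s - 9)
Step 2: cascade B4, B5, giving 4/(12*s^2 - 12*s - 3)
Step 3: reduce the parallel group (B1*B2), B3, (B4*B5), giving (372*s^4 - 568*s^3 - 497*s^2 + 597*s + 264)/(96*s^5 - 552*s^4 + 612*s^3 + 366*s^2 - 477*s - 108)
No further cancellation is possible in the step-3 result, so that is T(s). Its denominator becomes monic after dividing by the leading coefficient 96.

Answer: s^5 - 23*s^4/4 + 51*s^3/8 + 61*s^2/16 - 159*s/32 - 9/8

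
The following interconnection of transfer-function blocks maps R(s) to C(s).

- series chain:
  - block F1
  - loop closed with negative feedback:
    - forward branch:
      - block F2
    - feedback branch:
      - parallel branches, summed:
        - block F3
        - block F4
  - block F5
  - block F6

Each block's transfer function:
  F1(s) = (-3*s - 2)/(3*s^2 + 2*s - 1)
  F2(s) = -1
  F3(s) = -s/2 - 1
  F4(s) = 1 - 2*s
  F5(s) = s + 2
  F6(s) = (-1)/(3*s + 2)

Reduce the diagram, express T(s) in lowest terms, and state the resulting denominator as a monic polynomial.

First reduce the diagram to T(s).

[1] parallel reduction of F3, F4, giving (-5*s)/2
[2] collapse the loop (F2 forward, (F3+F4) return), giving (-2)/(5*s + 2)
[3] combine F1, [F2/(1+F2*(F3+F4))], F5, F6 in series, giving (-2*s - 4)/(15*s^3 + 16*s^2 - s - 2)
That last expression is T(s), already simplified. Scaling its denominator by 1/15 (the reciprocal of the leading coefficient) yields the monic denominator.

Answer: s^3 + 16*s^2/15 - s/15 - 2/15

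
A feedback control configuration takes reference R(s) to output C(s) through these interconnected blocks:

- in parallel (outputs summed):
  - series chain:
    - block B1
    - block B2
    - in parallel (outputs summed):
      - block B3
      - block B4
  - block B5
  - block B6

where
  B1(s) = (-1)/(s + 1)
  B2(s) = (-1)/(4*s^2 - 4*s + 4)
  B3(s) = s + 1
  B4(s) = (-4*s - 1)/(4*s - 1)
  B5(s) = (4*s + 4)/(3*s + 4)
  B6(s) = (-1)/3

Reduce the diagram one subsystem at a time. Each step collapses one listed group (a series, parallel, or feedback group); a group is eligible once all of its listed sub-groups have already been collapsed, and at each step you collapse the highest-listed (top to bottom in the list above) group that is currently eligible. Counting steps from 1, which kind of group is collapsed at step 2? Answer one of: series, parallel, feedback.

Answer: series

Working:
Step 1. parallel reduction of B3, B4
Step 2. cascade B1, B2, (B3+B4)
Step 3. sum the parallel branches (B1*B2*(B3+B4)), B5, B6
Step 2: series.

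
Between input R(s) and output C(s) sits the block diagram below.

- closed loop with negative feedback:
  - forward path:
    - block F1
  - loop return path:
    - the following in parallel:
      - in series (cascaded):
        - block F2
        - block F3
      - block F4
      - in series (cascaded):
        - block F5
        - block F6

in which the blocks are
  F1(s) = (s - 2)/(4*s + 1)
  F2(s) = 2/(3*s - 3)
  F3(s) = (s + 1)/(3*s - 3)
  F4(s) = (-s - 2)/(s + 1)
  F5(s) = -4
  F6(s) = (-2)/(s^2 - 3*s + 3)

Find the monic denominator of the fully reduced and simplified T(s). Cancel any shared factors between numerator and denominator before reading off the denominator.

1. combine F2, F3 in series: (2*s + 2)/(9*s^2 - 18*s + 9)
2. multiply F5, F6 (series): 8/(s^2 - 3*s + 3)
3. reduce the parallel group (F2*F3), F4, (F5*F6): (-9*s^5 + 29*s^4 + 70*s^3 - 175*s^2 + 69*s + 24)/(9*s^5 - 36*s^4 + 45*s^3 + 9*s^2 - 54*s + 27)
4. close the feedback loop around F1, ((F2*F3)+F4+(F5*F6)): (9*s^6 - 54*s^5 + 117*s^4 - 81*s^3 - 72*s^2 + 135*s - 54)/(27*s^6 - 88*s^5 + 156*s^4 - 234*s^3 + 212*s^2 - 60*s - 21)
No further cancellation is possible in the step-4 result, so that is T(s). Its denominator becomes monic after dividing by the leading coefficient 27.

Hence the answer: s^6 - 88*s^5/27 + 52*s^4/9 - 26*s^3/3 + 212*s^2/27 - 20*s/9 - 7/9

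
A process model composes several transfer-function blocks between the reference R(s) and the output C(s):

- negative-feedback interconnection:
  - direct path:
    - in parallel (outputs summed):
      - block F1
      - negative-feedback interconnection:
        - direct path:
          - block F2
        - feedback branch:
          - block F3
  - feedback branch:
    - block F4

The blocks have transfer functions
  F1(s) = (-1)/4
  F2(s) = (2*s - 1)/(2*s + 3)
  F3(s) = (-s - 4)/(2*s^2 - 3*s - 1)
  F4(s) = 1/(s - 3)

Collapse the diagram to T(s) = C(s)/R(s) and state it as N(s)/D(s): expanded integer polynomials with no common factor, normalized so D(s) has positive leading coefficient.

1. collapse the loop (F2 forward, F3 return) = (4*s^3 - 8*s^2 + s + 1)/(4*s^3 - 2*s^2 - 18*s + 1)
2. combine F1, [F2/(1+F2*F3)] in parallel = (12*s^3 - 30*s^2 + 22*s + 3)/(16*s^3 - 8*s^2 - 72*s + 4)
3. apply the feedback formula to (F1+[F2/(1+F2*F3)]), F4: this yields T(s), and no further normalization is needed

Therefore the answer is (12*s^4 - 66*s^3 + 112*s^2 - 63*s - 9)/(16*s^4 - 44*s^3 - 78*s^2 + 242*s - 9).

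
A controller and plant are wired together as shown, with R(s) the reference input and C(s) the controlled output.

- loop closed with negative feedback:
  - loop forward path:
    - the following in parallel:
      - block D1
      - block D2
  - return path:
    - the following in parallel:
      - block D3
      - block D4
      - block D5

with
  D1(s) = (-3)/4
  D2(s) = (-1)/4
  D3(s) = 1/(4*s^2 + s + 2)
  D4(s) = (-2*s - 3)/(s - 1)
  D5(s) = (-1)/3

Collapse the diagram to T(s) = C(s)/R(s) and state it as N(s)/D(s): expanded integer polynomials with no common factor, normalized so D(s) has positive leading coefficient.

[1] parallel reduction of D1, D2: -1
[2] parallel reduction of D3, D4, D5: (-28*s^3 - 39*s^2 - 19*s - 19)/(12*s^3 - 9*s^2 + 3*s - 6)
[3] feedback reduction of (D1+D2), (D3+D4+D5): this yields T(s), and no further normalization is needed

Answer: (-12*s^3 + 9*s^2 - 3*s + 6)/(40*s^3 + 30*s^2 + 22*s + 13)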